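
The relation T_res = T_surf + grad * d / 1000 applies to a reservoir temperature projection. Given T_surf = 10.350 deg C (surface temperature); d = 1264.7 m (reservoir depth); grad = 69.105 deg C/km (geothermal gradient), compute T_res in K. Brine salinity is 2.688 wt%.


T_res = T_surf + grad * d / 1000
T_res = 10.350 + 69.105 * 1264.7 / 1000
T_res = 97.74709 deg C
Convert to K: 97.74709 + 273.15 = 370.90 K
T_res = 370.90 K


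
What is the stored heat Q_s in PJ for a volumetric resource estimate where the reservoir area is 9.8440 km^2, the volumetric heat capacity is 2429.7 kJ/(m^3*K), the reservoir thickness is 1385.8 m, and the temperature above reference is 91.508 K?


Step 1: Vr = A*1e6*hr = 9.844*1e6*1385.8 = 1.364182e+10 m^3
Step 2: Q_s = Vr*rhoc*dT/1e12 = 1.364182e+10*2429.7*91.508/1e12 = 3033.1 PJ
Q_s = 3033.1 PJ


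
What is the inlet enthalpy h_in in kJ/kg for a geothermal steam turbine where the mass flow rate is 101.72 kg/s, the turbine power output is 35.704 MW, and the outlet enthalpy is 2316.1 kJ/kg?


h_in = h_out + P * 1000 / mdot
h_in = 2316.1 + 35.704 * 1000 / 101.72
h_in = 2667.1 kJ/kg


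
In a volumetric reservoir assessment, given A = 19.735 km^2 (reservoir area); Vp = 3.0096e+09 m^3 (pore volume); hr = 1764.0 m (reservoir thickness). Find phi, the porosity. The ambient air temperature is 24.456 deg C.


phi = Vp / (A * 1e6 * hr)
phi = 3.0096e+09 / (19.735 * 1e6 * 1764.0)
phi = 0.086452


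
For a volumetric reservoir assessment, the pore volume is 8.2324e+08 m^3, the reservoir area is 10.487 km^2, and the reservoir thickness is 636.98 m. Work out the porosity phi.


phi = Vp / (A * 1e6 * hr)
phi = 8.2324e+08 / (10.487 * 1e6 * 636.98)
phi = 0.12324


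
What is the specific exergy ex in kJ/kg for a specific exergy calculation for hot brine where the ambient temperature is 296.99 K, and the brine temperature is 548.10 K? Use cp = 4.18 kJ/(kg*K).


ex = cp * ((T_b - T_0) - T_0 * ln(T_b/T_0))
ex = 4.18 * ((548.10 - 296.99) - 296.99 * ln(548.10/296.99))
ex = 288.95 kJ/kg


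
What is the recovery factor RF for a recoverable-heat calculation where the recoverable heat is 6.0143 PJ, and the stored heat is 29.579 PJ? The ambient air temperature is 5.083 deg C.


RF = Q_rec / Q_s
RF = 6.0143 / 29.579
RF = 0.20333


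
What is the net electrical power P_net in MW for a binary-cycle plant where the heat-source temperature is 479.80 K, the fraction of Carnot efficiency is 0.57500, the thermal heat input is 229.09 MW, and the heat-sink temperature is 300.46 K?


Step 1: eta = (1 - Tc/Th)*f = (1 - 300.46/479.8)*0.575 = 0.2149239
Step 2: P_net = eta * Q_in = 0.2149239 * 229.09 = 49.237 MW
P_net = 49.237 MW


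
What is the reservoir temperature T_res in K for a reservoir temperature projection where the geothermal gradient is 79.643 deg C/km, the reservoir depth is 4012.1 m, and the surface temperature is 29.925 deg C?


T_res = T_surf + grad * d / 1000
T_res = 29.925 + 79.643 * 4012.1 / 1000
T_res = 349.4607 deg C
Convert to K: 349.4607 + 273.15 = 622.61 K
T_res = 622.61 K


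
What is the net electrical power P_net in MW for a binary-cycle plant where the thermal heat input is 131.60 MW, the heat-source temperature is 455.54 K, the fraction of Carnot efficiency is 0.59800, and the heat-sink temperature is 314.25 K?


Step 1: eta = (1 - Tc/Th)*f = (1 - 314.25/455.54)*0.598 = 0.1854753
Step 2: P_net = eta * Q_in = 0.1854753 * 131.6 = 24.409 MW
P_net = 24.409 MW


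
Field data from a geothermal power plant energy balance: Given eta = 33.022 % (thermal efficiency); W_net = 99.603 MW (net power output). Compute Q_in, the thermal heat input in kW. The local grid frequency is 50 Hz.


Q_in = W_net / (eta / 100)
Q_in = 99.603 / (33.022 / 100)
Q_in = 301.6262 MW
Convert: 301.6262 MW * 1000.0 = 3.0163e+05 kW
Q_in = 3.0163e+05 kW


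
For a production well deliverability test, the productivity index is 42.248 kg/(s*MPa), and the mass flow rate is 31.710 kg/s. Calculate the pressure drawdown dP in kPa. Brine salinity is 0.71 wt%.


dP = mdot * 1000 / PI
dP = 31.710 * 1000 / 42.248
dP = 750.57 kPa


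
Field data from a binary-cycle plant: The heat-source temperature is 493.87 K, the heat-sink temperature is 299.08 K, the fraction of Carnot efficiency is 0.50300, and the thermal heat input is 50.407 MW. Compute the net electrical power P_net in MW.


Step 1: eta = (1 - Tc/Th)*f = (1 - 299.08/493.87)*0.503 = 0.1983910
Step 2: P_net = eta * Q_in = 0.1983910 * 50.407 = 10.000 MW
P_net = 10.000 MW


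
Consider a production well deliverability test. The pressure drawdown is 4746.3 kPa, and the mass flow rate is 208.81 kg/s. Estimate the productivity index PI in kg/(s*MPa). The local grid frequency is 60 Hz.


PI = mdot * 1000 / dP
PI = 208.81 * 1000 / 4746.3
PI = 43.994 kg/(s*MPa)


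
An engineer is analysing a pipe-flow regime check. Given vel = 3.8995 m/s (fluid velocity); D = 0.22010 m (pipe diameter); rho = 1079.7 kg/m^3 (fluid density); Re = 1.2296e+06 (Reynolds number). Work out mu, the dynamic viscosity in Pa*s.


mu = rho * vel * D / Re
mu = 1079.7 * 3.8995 * 0.22010 / 1.2296e+06
mu = 0.00075365 Pa*s


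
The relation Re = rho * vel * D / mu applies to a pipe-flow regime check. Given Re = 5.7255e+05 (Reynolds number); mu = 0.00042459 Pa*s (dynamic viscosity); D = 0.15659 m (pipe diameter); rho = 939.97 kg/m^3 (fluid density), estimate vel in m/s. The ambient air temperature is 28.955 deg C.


vel = Re * mu / (rho * D)
vel = 5.7255e+05 * 0.00042459 / (939.97 * 0.15659)
vel = 1.6516 m/s


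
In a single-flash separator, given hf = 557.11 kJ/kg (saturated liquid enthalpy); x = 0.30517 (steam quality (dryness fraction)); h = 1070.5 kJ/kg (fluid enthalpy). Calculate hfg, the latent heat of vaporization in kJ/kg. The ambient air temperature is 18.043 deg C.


hfg = (h - hf) / x
hfg = (1070.5 - 557.11) / 0.30517
hfg = 1682.3 kJ/kg


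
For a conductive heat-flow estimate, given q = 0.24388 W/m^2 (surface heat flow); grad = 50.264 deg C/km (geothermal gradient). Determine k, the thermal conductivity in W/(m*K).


k = q * 1000 / grad
k = 0.24388 * 1000 / 50.264
k = 4.8520 W/(m*K)


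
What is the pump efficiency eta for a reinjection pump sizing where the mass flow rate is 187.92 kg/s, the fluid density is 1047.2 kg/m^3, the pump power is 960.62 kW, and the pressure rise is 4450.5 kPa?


eta = mdot * dP / (rho * P_pump)
eta = 187.92 * 4450.5 / (1047.2 * 960.62)
eta = 0.83138


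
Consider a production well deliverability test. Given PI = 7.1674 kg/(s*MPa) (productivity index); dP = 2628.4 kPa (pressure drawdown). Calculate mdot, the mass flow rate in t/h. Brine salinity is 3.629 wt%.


mdot = PI * dP / 1000
mdot = 7.1674 * 2628.4 / 1000
mdot = 18.83879 kg/s
Convert: 18.83879 kg/s * 3.6 = 67.820 t/h
mdot = 67.820 t/h


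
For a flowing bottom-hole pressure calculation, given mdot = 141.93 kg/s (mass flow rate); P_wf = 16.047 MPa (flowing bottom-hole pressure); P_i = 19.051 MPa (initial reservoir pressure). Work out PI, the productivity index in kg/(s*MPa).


PI = mdot / (P_i - P_wf)
PI = 141.93 / (19.051 - 16.047)
PI = 47.247 kg/(s*MPa)


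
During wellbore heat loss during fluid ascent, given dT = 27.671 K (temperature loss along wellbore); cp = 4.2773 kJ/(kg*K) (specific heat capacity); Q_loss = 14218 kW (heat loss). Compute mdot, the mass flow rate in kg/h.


mdot = Q_loss / (cp * dT)
mdot = 14218 / (4.2773 * 27.671)
mdot = 120.1279 kg/s
Convert: 120.1279 kg/s * 3600.0 = 4.3246e+05 kg/h
mdot = 4.3246e+05 kg/h


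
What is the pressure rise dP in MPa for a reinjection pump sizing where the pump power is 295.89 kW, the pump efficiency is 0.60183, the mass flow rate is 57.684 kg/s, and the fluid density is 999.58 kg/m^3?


dP = P_pump * rho * eta / mdot
dP = 295.89 * 999.58 * 0.60183 / 57.684
dP = 3085.790 kPa
Convert: 3085.790 kPa * 0.001 = 3.0858 MPa
dP = 3.0858 MPa


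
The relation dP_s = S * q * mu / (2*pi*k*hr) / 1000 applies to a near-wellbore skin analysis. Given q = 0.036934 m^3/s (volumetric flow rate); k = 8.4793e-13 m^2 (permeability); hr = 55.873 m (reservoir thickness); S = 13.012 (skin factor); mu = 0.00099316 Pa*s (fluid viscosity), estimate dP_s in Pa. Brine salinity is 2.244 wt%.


dP_s = S * q * mu / (2*pi*k*hr) / 1000
dP_s = 13.012 * 0.036934 * 0.00099316 / (2*pi*8.4793e-13*55.873) / 1000
dP_s = 1603.422 kPa
Convert: 1603.422 kPa * 1000.0 = 1.6034e+06 Pa
dP_s = 1.6034e+06 Pa


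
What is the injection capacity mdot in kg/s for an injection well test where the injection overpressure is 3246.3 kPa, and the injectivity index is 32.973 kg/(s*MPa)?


mdot = II * dP / 1000
mdot = 32.973 * 3246.3 / 1000
mdot = 107.04 kg/s


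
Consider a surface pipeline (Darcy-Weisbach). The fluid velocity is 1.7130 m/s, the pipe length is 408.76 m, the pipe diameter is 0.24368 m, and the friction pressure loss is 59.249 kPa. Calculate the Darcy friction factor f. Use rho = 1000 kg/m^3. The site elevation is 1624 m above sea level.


f = dP*1000 / ((L/D)*(rho*vel^2/2))
f = 59.249*1000 / ((408.76/0.24368)*(1000*1.7130^2/2))
f = 0.024074


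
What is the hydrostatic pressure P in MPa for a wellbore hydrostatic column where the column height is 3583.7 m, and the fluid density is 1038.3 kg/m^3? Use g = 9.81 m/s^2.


P = rho * g * h / 1e6
P = 1038.3 * 9.81 * 3583.7 / 1e6
P = 36.503 MPa


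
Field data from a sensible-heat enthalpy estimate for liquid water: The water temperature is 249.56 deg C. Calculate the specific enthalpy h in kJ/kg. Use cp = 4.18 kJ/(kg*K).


h = cp * T
h = 4.18 * 249.56
h = 1043.2 kJ/kg


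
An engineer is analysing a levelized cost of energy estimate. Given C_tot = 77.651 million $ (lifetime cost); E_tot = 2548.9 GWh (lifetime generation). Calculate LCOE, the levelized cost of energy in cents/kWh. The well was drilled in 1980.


LCOE = C_tot / E_tot * 100
LCOE = 77.651 / 2548.9 * 100
LCOE = 3.0465 cents/kWh


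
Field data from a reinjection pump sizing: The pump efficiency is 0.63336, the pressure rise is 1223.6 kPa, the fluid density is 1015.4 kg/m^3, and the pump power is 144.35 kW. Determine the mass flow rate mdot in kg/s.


mdot = P_pump * rho * eta / dP
mdot = 144.35 * 1015.4 * 0.63336 / 1223.6
mdot = 75.869 kg/s


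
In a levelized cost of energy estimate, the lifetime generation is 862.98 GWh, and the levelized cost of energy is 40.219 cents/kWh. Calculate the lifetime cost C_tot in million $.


C_tot = LCOE / 100 * E_tot
C_tot = 40.219 / 100 * 862.98
C_tot = 347.08 million $


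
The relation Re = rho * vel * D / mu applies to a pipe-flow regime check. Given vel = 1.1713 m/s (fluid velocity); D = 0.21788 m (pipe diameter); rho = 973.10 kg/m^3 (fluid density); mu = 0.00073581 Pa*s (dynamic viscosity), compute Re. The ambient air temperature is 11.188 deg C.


Re = rho * vel * D / mu
Re = 973.10 * 1.1713 * 0.21788 / 0.00073581
Re = 3.3750e+05


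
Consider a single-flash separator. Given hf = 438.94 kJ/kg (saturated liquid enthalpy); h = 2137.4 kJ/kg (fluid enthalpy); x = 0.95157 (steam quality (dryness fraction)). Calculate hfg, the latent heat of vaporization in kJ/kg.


hfg = (h - hf) / x
hfg = (2137.4 - 438.94) / 0.95157
hfg = 1784.9 kJ/kg


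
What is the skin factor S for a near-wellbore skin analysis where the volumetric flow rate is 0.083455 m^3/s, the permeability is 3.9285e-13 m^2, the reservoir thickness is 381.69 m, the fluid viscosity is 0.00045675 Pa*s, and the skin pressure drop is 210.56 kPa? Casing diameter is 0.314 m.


S = dP_s * 1000 * 2*pi*k*hr / (q*mu)
S = 210.56 * 1000 * 2*pi*3.9285e-13*381.69 / (0.083455*0.00045675)
S = 5.2043


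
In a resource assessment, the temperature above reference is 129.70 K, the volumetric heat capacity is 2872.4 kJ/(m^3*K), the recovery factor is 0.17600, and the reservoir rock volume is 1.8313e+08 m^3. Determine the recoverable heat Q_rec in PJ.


Step 1: Q_s = Vr*rhoc*dT/1e12 = 1.8313e+08*2872.4*129.7/1e12 = 68.22513 PJ
Step 2: Q_rec = Q_s * RF = 68.22513 * 0.176 = 12.008 PJ
Q_rec = 12.008 PJ


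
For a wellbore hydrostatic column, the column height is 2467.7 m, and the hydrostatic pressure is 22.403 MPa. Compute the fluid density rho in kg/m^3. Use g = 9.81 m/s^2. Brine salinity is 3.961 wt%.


rho = P * 1e6 / (g * h)
rho = 22.403 * 1e6 / (9.81 * 2467.7)
rho = 925.43 kg/m^3


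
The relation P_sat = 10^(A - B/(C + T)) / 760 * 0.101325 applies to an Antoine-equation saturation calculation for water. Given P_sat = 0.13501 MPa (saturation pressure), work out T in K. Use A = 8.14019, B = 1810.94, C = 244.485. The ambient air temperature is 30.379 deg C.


T = B / (A - log10(P_sat * 760 / 0.101325)) - C
T = 1810.94 / (8.14019 - log10(0.13501 * 760 / 0.101325)) - 244.485
T = 108.1998 deg C
Convert to K: 108.1998 + 273.15 = 381.35 K
T = 381.35 K


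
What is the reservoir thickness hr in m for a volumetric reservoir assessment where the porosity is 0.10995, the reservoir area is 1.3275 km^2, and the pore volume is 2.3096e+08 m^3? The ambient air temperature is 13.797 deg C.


hr = Vp / (A * 1e6 * phi)
hr = 2.3096e+08 / (1.3275 * 1e6 * 0.10995)
hr = 1582.4 m


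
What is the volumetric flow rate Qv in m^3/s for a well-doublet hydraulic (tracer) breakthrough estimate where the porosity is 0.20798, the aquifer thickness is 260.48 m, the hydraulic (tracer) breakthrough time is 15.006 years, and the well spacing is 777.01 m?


Qv = pi*hr*phi*L^2 / (3*t_bt*365.25*86400)
Qv = pi*260.48*0.20798*777.01^2 / (3*15.006*365.25*86400)
Qv = 0.072328 m^3/s


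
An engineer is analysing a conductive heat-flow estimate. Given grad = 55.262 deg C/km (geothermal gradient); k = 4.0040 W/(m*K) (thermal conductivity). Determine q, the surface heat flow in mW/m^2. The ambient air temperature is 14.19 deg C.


q = k * grad / 1000
q = 4.0040 * 55.262 / 1000
q = 0.2212690 W/m^2
Convert: 0.2212690 W/m^2 * 1000.0 = 221.27 mW/m^2
q = 221.27 mW/m^2


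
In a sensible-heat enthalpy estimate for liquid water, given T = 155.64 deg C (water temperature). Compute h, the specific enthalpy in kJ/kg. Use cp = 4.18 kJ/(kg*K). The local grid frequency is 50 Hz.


h = cp * T
h = 4.18 * 155.64
h = 650.58 kJ/kg


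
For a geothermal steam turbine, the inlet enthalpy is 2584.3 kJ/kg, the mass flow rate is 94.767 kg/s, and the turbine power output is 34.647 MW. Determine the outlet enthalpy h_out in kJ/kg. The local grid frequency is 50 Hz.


h_out = h_in - P * 1000 / mdot
h_out = 2584.3 - 34.647 * 1000 / 94.767
h_out = 2218.7 kJ/kg


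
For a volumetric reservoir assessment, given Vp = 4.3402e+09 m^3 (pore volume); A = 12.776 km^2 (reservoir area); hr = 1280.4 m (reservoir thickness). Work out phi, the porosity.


phi = Vp / (A * 1e6 * hr)
phi = 4.3402e+09 / (12.776 * 1e6 * 1280.4)
phi = 0.26532


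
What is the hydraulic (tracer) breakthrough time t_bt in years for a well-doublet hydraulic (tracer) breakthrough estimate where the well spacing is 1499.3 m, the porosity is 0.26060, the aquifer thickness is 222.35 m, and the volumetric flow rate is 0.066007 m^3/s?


t_bt = pi * hr * phi * L^2 / (3 * Qv) / (365.25*86400)
t_bt = pi * 222.35 * 0.26060 * 1499.3^2 / (3 * 0.066007) / (365.25*86400)
t_bt = 65.482 years


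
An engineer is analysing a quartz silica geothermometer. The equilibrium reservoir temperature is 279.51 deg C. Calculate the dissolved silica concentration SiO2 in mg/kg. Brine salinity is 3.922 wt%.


SiO2 = 10^(5.19 - 1309/(T_eq + 273.15))
SiO2 = 10^(5.19 - 1309/(279.51 + 273.15))
SiO2 = 662.91 mg/kg


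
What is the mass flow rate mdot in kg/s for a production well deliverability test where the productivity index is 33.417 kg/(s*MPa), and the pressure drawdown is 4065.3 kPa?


mdot = PI * dP / 1000
mdot = 33.417 * 4065.3 / 1000
mdot = 135.85 kg/s


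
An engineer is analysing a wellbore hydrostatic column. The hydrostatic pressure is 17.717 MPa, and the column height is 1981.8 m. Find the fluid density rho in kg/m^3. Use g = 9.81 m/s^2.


rho = P * 1e6 / (g * h)
rho = 17.717 * 1e6 / (9.81 * 1981.8)
rho = 911.30 kg/m^3


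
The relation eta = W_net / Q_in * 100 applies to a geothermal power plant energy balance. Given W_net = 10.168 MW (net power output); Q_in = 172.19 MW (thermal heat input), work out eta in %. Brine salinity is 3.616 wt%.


eta = W_net / Q_in * 100
eta = 10.168 / 172.19 * 100
eta = 5.9051 %


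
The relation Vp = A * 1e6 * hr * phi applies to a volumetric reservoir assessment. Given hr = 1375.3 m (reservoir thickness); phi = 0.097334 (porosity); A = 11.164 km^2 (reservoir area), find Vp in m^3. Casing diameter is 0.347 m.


Vp = A * 1e6 * hr * phi
Vp = 11.164 * 1e6 * 1375.3 * 0.097334
Vp = 1.4945e+09 m^3


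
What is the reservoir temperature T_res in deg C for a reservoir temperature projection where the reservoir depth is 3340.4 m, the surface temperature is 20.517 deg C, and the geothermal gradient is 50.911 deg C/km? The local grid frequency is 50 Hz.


T_res = T_surf + grad * d / 1000
T_res = 20.517 + 50.911 * 3340.4 / 1000
T_res = 190.58 deg C


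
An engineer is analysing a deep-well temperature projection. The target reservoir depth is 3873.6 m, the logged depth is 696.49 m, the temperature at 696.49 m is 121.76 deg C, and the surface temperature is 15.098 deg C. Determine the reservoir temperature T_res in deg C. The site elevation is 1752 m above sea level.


Step 1: grad = (T_d1 - T_surf)/d1 * 1000 = (121.76 - 15.098)/696.49 * 1000 = 153.1422 deg C/km
Step 2: T_res = T_surf + grad*d2/1000 = 15.098 + 153.1422*3873.6/1000 = 608.31 deg C
T_res = 608.31 deg C


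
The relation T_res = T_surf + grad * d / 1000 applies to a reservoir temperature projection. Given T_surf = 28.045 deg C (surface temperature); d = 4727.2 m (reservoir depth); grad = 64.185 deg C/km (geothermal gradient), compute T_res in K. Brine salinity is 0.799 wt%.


T_res = T_surf + grad * d / 1000
T_res = 28.045 + 64.185 * 4727.2 / 1000
T_res = 331.4603 deg C
Convert to K: 331.4603 + 273.15 = 604.61 K
T_res = 604.61 K


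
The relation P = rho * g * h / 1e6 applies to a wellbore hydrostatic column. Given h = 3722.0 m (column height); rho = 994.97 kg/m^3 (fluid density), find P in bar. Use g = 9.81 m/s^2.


P = rho * g * h / 1e6
P = 994.97 * 9.81 * 3722.0 / 1e6
P = 36.32916 MPa
Convert: 36.32916 MPa * 10.0 = 363.29 bar
P = 363.29 bar


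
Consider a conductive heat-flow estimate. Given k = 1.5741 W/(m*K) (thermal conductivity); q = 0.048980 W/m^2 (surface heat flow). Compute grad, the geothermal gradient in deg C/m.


grad = q * 1000 / k
grad = 0.048980 * 1000 / 1.5741
grad = 31.11619 deg C/km
Convert: 31.11619 deg C/km * 0.001 = 0.031116 deg C/m
grad = 0.031116 deg C/m


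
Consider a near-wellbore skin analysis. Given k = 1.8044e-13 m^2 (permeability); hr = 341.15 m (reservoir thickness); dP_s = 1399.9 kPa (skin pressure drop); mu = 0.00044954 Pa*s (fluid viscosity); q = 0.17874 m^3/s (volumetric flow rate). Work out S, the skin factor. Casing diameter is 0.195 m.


S = dP_s * 1000 * 2*pi*k*hr / (q*mu)
S = 1399.9 * 1000 * 2*pi*1.8044e-13*341.15 / (0.17874*0.00044954)
S = 6.7385


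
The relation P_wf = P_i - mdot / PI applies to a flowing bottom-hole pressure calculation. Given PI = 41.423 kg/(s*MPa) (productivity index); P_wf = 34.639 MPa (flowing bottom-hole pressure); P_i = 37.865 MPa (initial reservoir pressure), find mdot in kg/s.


mdot = (P_i - P_wf) * PI
mdot = (37.865 - 34.639) * 41.423
mdot = 133.63 kg/s


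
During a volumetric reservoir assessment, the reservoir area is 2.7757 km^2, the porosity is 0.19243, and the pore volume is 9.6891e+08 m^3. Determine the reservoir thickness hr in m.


hr = Vp / (A * 1e6 * phi)
hr = 9.6891e+08 / (2.7757 * 1e6 * 0.19243)
hr = 1814.0 m


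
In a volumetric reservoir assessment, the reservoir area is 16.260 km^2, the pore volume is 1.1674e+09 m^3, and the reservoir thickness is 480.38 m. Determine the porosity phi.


phi = Vp / (A * 1e6 * hr)
phi = 1.1674e+09 / (16.260 * 1e6 * 480.38)
phi = 0.14946


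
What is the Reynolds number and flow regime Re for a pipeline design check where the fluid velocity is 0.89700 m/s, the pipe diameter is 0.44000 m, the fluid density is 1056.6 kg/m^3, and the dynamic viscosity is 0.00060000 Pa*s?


Step 1: Re = rho*vel*D/mu = 1056.6*0.897*0.44/0.0006 = 6.9503e+05
Step 2: Re = 6.9503e+05 > 4000, so flow is turbulent.
Re = 6.9503e+05 (turbulent)


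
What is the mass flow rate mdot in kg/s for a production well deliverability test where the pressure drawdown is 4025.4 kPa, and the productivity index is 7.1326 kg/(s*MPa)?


mdot = PI * dP / 1000
mdot = 7.1326 * 4025.4 / 1000
mdot = 28.712 kg/s


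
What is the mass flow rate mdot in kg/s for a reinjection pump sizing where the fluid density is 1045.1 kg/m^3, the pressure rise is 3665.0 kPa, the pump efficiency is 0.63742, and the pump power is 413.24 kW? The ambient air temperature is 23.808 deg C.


mdot = P_pump * rho * eta / dP
mdot = 413.24 * 1045.1 * 0.63742 / 3665.0
mdot = 75.112 kg/s


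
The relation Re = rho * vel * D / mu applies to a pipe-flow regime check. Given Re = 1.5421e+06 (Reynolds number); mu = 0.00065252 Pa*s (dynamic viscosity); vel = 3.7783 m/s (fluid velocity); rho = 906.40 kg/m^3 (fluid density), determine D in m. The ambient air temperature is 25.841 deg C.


D = Re * mu / (rho * vel)
D = 1.5421e+06 * 0.00065252 / (906.40 * 3.7783)
D = 0.29383 m


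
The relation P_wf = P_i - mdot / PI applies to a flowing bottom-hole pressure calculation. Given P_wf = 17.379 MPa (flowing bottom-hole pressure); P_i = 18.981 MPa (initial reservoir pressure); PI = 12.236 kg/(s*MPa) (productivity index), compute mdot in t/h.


mdot = (P_i - P_wf) * PI
mdot = (18.981 - 17.379) * 12.236
mdot = 19.60207 kg/s
Convert: 19.60207 kg/s * 3.6 = 70.567 t/h
mdot = 70.567 t/h


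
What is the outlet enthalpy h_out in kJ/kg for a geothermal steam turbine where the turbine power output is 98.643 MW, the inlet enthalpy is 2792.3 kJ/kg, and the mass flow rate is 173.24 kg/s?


h_out = h_in - P * 1000 / mdot
h_out = 2792.3 - 98.643 * 1000 / 173.24
h_out = 2222.9 kJ/kg


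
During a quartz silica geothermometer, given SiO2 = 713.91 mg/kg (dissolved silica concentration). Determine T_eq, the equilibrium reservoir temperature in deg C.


T_eq = 1309 / (5.19 - log10(SiO2)) - 273.15
T_eq = 1309 / (5.19 - log10(713.91)) - 273.15
T_eq = 287.12 deg C


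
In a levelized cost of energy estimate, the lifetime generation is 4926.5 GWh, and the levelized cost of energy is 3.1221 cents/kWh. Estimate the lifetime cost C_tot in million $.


C_tot = LCOE / 100 * E_tot
C_tot = 3.1221 / 100 * 4926.5
C_tot = 153.81 million $


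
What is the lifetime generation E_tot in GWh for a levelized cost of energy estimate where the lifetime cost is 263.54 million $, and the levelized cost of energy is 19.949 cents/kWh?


E_tot = C_tot / LCOE * 100
E_tot = 263.54 / 19.949 * 100
E_tot = 1321.1 GWh


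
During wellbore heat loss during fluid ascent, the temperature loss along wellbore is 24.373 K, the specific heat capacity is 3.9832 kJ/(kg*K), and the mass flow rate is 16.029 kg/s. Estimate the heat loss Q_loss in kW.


Q_loss = mdot * cp * dT
Q_loss = 16.029 * 3.9832 * 24.373
Q_loss = 1556.1 kW


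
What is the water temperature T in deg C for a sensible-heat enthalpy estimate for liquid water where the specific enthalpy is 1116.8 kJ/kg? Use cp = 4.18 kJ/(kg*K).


T = h / cp
T = 1116.8 / 4.18
T = 267.18 deg C


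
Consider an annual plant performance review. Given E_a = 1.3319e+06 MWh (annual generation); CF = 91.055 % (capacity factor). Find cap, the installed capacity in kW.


cap = E_a / (CF/100 * 8760)
cap = 1.3319e+06 / (91.055/100 * 8760)
cap = 166.9797 MW
Convert: 166.9797 MW * 1000.0 = 1.6698e+05 kW
cap = 1.6698e+05 kW


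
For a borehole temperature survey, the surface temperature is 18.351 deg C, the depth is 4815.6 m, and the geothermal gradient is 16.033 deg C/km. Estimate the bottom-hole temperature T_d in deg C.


T_d = T_surf + grad * d / 1000
T_d = 18.351 + 16.033 * 4815.6 / 1000
T_d = 95.560 deg C


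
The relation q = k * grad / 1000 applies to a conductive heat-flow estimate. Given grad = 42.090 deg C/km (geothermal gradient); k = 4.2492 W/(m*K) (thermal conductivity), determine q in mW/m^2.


q = k * grad / 1000
q = 4.2492 * 42.090 / 1000
q = 0.1788488 W/m^2
Convert: 0.1788488 W/m^2 * 1000.0 = 178.85 mW/m^2
q = 178.85 mW/m^2


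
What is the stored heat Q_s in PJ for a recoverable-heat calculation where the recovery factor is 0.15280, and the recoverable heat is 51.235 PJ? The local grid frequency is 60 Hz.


Q_s = Q_rec / RF
Q_s = 51.235 / 0.15280
Q_s = 335.31 PJ


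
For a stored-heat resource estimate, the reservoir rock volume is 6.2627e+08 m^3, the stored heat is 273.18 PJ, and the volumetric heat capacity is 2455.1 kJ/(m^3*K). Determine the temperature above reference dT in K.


dT = Q_s * 1e12 / (Vr * rhoc)
dT = 273.18 * 1e12 / (6.2627e+08 * 2455.1)
dT = 177.67 K


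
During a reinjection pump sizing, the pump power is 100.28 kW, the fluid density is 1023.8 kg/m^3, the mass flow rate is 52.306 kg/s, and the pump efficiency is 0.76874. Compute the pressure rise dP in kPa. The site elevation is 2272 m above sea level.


dP = P_pump * rho * eta / mdot
dP = 100.28 * 1023.8 * 0.76874 / 52.306
dP = 1508.9 kPa


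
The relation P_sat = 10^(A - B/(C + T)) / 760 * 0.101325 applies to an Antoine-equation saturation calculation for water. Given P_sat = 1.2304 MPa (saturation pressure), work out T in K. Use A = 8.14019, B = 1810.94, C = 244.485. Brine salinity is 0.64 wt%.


T = B / (A - log10(P_sat * 760 / 0.101325)) - C
T = 1810.94 / (8.14019 - log10(1.2304 * 760 / 0.101325)) - 244.485
T = 189.2682 deg C
Convert to K: 189.2682 + 273.15 = 462.42 K
T = 462.42 K


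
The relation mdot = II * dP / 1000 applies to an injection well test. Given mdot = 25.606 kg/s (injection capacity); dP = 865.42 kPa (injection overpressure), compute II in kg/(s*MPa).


II = mdot * 1000 / dP
II = 25.606 * 1000 / 865.42
II = 29.588 kg/(s*MPa)


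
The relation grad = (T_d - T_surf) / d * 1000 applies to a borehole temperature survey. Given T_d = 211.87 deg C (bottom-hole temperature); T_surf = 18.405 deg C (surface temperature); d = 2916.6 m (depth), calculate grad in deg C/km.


grad = (T_d - T_surf) / d * 1000
grad = (211.87 - 18.405) / 2916.6 * 1000
grad = 66.332 deg C/km


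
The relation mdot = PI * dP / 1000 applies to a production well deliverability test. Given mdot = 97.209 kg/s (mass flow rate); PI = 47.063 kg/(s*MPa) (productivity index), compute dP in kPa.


dP = mdot * 1000 / PI
dP = 97.209 * 1000 / 47.063
dP = 2065.5 kPa


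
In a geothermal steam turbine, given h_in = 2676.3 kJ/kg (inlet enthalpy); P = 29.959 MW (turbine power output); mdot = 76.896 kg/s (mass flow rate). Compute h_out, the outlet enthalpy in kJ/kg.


h_out = h_in - P * 1000 / mdot
h_out = 2676.3 - 29.959 * 1000 / 76.896
h_out = 2286.7 kJ/kg


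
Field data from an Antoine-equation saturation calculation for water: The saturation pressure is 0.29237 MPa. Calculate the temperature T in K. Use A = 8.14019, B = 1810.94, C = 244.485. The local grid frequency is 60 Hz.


T = B / (A - log10(P_sat * 760 / 0.101325)) - C
T = 1810.94 / (8.14019 - log10(0.29237 * 760 / 0.101325)) - 244.485
T = 132.8602 deg C
Convert to K: 132.8602 + 273.15 = 406.01 K
T = 406.01 K


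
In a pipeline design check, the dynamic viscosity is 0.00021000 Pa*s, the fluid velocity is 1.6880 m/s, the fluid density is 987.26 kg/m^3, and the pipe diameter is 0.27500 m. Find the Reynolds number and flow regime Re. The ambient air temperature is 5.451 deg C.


Step 1: Re = rho*vel*D/mu = 987.26*1.688*0.275/0.00021 = 2.1823e+06
Step 2: Re = 2.1823e+06 > 4000, so flow is turbulent.
Re = 2.1823e+06 (turbulent)


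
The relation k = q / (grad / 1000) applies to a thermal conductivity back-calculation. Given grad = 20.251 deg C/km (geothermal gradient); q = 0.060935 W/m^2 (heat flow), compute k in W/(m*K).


k = q / (grad / 1000)
k = 0.060935 / (20.251 / 1000)
k = 3.0090 W/(m*K)


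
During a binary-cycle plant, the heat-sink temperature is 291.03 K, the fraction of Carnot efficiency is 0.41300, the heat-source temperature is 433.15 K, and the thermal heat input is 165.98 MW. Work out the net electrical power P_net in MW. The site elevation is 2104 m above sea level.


Step 1: eta = (1 - Tc/Th)*f = (1 - 291.03/433.15)*0.413 = 0.1355086
Step 2: P_net = eta * Q_in = 0.1355086 * 165.98 = 22.492 MW
P_net = 22.492 MW


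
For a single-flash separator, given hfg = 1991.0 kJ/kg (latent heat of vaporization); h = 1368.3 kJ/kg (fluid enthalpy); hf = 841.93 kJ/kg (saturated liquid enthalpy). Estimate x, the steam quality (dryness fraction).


x = (h - hf) / hfg
x = (1368.3 - 841.93) / 1991.0
x = 0.26437


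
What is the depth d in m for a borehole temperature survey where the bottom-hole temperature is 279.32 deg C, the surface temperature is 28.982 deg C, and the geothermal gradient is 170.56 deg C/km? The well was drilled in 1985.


d = (T_d - T_surf) / grad * 1000
d = (279.32 - 28.982) / 170.56 * 1000
d = 1467.7 m


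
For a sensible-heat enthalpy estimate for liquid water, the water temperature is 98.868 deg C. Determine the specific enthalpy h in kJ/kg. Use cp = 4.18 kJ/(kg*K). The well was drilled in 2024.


h = cp * T
h = 4.18 * 98.868
h = 413.27 kJ/kg


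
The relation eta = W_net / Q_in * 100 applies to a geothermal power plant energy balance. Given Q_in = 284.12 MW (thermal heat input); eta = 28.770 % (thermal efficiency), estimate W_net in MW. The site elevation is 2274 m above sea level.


W_net = eta / 100 * Q_in
W_net = 28.770 / 100 * 284.12
W_net = 81.741 MW


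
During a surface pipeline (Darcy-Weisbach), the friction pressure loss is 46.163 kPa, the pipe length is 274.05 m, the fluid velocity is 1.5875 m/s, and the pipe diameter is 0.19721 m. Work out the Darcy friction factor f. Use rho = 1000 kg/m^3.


f = dP*1000 / ((L/D)*(rho*vel^2/2))
f = 46.163*1000 / ((274.05/0.19721)*(1000*1.5875^2/2))
f = 0.026363


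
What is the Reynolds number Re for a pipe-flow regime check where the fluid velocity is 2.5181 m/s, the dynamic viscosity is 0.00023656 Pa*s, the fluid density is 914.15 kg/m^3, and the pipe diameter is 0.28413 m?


Re = rho * vel * D / mu
Re = 914.15 * 2.5181 * 0.28413 / 0.00023656
Re = 2.7648e+06


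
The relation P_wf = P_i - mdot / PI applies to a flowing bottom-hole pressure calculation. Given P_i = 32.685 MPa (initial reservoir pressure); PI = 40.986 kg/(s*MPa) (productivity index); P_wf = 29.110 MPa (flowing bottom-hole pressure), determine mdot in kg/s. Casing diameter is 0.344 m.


mdot = (P_i - P_wf) * PI
mdot = (32.685 - 29.110) * 40.986
mdot = 146.52 kg/s


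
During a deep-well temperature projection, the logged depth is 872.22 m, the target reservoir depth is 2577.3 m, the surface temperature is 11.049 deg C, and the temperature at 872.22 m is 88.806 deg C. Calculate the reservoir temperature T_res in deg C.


Step 1: grad = (T_d1 - T_surf)/d1 * 1000 = (88.806 - 11.049)/872.22 * 1000 = 89.14838 deg C/km
Step 2: T_res = T_surf + grad*d2/1000 = 11.049 + 89.14838*2577.3/1000 = 240.81 deg C
T_res = 240.81 deg C


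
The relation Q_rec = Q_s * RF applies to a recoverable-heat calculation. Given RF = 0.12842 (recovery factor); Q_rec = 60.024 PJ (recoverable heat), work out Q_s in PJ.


Q_s = Q_rec / RF
Q_s = 60.024 / 0.12842
Q_s = 467.40 PJ


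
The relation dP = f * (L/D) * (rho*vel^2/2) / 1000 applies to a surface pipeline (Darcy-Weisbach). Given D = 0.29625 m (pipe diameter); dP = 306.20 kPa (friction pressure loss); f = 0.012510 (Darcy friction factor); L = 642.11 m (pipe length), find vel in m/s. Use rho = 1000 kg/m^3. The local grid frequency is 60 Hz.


vel = sqrt(dP*1000*2*D / (f*L*rho))
vel = sqrt(306.20*1000*2*0.29625 / (0.012510*642.11*1000))
vel = 4.7524 m/s


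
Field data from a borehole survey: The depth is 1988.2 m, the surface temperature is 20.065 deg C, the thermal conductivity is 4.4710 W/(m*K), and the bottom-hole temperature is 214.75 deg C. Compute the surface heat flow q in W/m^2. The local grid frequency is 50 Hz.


Step 1: grad = (T_d - T_surf)/d * 1000 = (214.75 - 20.065)/1988.2 * 1000 = 97.92023 deg C/km
Step 2: q = k * grad / 1000 = 4.471 * 97.92023 / 1000 = 0.43780 W/m^2
q = 0.43780 W/m^2


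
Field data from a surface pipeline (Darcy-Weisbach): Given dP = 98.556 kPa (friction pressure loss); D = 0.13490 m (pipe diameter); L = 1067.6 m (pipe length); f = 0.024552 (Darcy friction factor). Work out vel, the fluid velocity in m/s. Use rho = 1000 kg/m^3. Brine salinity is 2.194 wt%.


vel = sqrt(dP*1000*2*D / (f*L*rho))
vel = sqrt(98.556*1000*2*0.13490 / (0.024552*1067.6*1000))
vel = 1.0072 m/s


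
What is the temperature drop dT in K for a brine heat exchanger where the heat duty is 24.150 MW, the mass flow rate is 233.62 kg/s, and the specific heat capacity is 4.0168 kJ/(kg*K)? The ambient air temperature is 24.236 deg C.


dT = Q * 1000 / (mdot * cp)
dT = 24.150 * 1000 / (233.62 * 4.0168)
dT = 25.735 K


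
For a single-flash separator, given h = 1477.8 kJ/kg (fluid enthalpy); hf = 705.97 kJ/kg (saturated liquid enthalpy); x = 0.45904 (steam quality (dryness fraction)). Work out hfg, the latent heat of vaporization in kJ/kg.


hfg = (h - hf) / x
hfg = (1477.8 - 705.97) / 0.45904
hfg = 1681.4 kJ/kg


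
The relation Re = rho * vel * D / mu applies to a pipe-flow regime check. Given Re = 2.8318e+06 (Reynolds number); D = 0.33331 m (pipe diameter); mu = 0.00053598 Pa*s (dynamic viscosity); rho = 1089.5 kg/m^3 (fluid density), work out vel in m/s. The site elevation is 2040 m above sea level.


vel = Re * mu / (rho * D)
vel = 2.8318e+06 * 0.00053598 / (1089.5 * 0.33331)
vel = 4.1796 m/s


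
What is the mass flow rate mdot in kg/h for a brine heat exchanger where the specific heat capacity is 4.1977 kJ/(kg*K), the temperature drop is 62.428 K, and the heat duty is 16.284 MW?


mdot = Q * 1000 / (cp * dT)
mdot = 16.284 * 1000 / (4.1977 * 62.428)
mdot = 62.13986 kg/s
Convert: 62.13986 kg/s * 3600.0 = 2.2370e+05 kg/h
mdot = 2.2370e+05 kg/h


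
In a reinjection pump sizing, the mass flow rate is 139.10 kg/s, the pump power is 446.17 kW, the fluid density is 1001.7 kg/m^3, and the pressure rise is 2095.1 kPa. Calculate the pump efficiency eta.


eta = mdot * dP / (rho * P_pump)
eta = 139.10 * 2095.1 / (1001.7 * 446.17)
eta = 0.65207


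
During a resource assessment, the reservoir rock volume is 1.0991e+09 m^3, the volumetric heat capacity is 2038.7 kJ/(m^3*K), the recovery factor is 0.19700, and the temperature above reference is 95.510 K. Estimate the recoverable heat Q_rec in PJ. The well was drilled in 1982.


Step 1: Q_s = Vr*rhoc*dT/1e12 = 1.0991e+09*2038.7*95.51/1e12 = 214.0126 PJ
Step 2: Q_rec = Q_s * RF = 214.0126 * 0.197 = 42.160 PJ
Q_rec = 42.160 PJ


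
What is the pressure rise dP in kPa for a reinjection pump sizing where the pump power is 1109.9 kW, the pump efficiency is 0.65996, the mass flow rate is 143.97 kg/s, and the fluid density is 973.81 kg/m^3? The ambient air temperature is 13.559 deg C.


dP = P_pump * rho * eta / mdot
dP = 1109.9 * 973.81 * 0.65996 / 143.97
dP = 4954.5 kPa


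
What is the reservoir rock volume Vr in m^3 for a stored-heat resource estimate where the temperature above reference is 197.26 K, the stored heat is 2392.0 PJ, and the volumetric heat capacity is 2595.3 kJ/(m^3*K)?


Vr = Q_s * 1e12 / (rhoc * dT)
Vr = 2392.0 * 1e12 / (2595.3 * 197.26)
Vr = 4.6723e+09 m^3


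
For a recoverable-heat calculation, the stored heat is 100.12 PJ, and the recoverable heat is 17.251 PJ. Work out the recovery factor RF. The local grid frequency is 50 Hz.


RF = Q_rec / Q_s
RF = 17.251 / 100.12
RF = 0.17230


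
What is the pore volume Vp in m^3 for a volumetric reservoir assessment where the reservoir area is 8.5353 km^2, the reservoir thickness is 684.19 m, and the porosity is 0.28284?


Vp = A * 1e6 * hr * phi
Vp = 8.5353 * 1e6 * 684.19 * 0.28284
Vp = 1.6517e+09 m^3


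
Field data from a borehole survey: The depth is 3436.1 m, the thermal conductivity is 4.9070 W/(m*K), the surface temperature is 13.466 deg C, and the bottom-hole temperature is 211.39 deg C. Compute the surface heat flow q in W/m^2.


Step 1: grad = (T_d - T_surf)/d * 1000 = (211.39 - 13.466)/3436.1 * 1000 = 57.60135 deg C/km
Step 2: q = k * grad / 1000 = 4.907 * 57.60135 / 1000 = 0.28265 W/m^2
q = 0.28265 W/m^2


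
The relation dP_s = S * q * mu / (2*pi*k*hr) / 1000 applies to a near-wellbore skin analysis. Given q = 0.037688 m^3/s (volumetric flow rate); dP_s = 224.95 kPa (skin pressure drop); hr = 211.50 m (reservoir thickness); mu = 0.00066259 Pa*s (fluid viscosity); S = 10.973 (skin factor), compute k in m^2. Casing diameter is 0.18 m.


k = S*q*mu / (2*pi*dP_s*1000*hr)
k = 10.973*0.037688*0.00066259 / (2*pi*224.95*1000*211.50)
k = 9.1664e-13 m^2


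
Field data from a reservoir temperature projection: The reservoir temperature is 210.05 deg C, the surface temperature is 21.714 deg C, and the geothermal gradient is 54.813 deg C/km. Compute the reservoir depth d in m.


d = (T_res - T_surf) / grad * 1000
d = (210.05 - 21.714) / 54.813 * 1000
d = 3436.0 m


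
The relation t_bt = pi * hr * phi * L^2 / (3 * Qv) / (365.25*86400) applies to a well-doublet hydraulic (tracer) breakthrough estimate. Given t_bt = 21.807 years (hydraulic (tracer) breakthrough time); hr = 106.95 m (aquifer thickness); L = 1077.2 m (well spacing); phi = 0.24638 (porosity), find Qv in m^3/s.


Qv = pi*hr*phi*L^2 / (3*t_bt*365.25*86400)
Qv = pi*106.95*0.24638*1077.2^2 / (3*21.807*365.25*86400)
Qv = 0.046527 m^3/s


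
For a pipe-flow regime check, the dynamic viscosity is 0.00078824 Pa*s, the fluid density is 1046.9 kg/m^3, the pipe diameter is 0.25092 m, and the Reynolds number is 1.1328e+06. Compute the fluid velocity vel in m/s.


vel = Re * mu / (rho * D)
vel = 1.1328e+06 * 0.00078824 / (1046.9 * 0.25092)
vel = 3.3992 m/s


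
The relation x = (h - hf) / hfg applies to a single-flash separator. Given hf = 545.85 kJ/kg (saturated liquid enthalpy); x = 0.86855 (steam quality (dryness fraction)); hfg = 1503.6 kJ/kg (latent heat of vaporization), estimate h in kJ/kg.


h = hf + x * hfg
h = 545.85 + 0.86855 * 1503.6
h = 1851.8 kJ/kg


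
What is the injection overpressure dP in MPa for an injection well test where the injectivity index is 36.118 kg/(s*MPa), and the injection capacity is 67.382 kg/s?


dP = mdot * 1000 / II
dP = 67.382 * 1000 / 36.118
dP = 1865.607 kPa
Convert: 1865.607 kPa * 0.001 = 1.8656 MPa
dP = 1.8656 MPa


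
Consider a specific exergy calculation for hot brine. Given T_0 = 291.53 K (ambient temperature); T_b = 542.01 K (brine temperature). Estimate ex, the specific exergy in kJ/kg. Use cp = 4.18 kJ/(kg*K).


ex = cp * ((T_b - T_0) - T_0 * ln(T_b/T_0))
ex = 4.18 * ((542.01 - 291.53) - 291.53 * ln(542.01/291.53))
ex = 291.30 kJ/kg


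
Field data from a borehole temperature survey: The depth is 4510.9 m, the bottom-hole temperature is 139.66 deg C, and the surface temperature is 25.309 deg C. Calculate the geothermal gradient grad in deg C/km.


grad = (T_d - T_surf) / d * 1000
grad = (139.66 - 25.309) / 4510.9 * 1000
grad = 25.350 deg C/km


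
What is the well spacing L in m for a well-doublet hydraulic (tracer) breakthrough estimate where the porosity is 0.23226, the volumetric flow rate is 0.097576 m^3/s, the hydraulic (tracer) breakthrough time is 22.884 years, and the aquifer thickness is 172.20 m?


L = sqrt(t_bt*365.25*86400*3*Qv / (pi*hr*phi))
L = sqrt(22.884*365.25*86400*3*0.097576 / (pi*172.20*0.23226))
L = 1297.1 m


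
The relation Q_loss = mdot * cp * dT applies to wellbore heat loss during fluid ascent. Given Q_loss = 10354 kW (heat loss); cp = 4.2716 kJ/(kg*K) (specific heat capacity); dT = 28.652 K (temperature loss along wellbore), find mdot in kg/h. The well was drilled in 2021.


mdot = Q_loss / (cp * dT)
mdot = 10354 / (4.2716 * 28.652)
mdot = 84.59850 kg/s
Convert: 84.59850 kg/s * 3600.0 = 3.0455e+05 kg/h
mdot = 3.0455e+05 kg/h
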